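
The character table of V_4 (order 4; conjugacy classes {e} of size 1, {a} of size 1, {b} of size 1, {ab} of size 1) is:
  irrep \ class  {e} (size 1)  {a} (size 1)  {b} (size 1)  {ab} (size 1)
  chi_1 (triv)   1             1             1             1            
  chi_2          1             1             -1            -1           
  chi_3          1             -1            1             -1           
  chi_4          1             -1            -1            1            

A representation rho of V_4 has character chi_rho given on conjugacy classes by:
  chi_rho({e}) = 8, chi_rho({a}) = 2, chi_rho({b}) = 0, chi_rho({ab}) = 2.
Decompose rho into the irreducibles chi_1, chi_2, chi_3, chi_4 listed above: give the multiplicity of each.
Multiplicities: chi_1: 3, chi_2: 2, chi_3: 1, chi_4: 2.

Reasoning: Use <chi_rho, chi> = (1/|G|) sum_C |C| * chi_rho(C) * conj(chi(C)) with |G| = 4 for each irreducible chi in the table:
  <chi_rho, chi_1> = (1/4)[1*(8)*conj(1) + 1*(2)*conj(1) + 1*(0)*conj(1) + 1*(2)*conj(1)]
      = (1/4)[(8) + (2) + (0) + (2)] = 12/4 = 3
  <chi_rho, chi_2> = (1/4)[1*(8)*conj(1) + 1*(2)*conj(1) + 1*(0)*conj(-1) + 1*(2)*conj(-1)]
      = (1/4)[(8) + (2) + (0) + (-2)] = 8/4 = 2
  <chi_rho, chi_3> = (1/4)[1*(8)*conj(1) + 1*(2)*conj(-1) + 1*(0)*conj(1) + 1*(2)*conj(-1)]
      = (1/4)[(8) + (-2) + (0) + (-2)] = 4/4 = 1
  <chi_rho, chi_4> = (1/4)[1*(8)*conj(1) + 1*(2)*conj(-1) + 1*(0)*conj(-1) + 1*(2)*conj(1)]
      = (1/4)[(8) + (-2) + (0) + (2)] = 8/4 = 2
Dimension check: dim(rho) = sum (mult * dim) = 3*1 + 2*1 + 1*1 + 2*1 = 8 = chi_rho(e) = 8.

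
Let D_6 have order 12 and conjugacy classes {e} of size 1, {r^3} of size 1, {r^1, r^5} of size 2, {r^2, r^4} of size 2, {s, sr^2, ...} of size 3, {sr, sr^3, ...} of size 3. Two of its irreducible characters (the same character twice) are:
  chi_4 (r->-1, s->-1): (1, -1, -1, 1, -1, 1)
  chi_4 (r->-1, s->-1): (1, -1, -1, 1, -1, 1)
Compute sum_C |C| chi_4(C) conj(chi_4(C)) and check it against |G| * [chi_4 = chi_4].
Sum = 12 = |G| = 12; so <chi_4, chi_4> = 1 (norm-1 confirms irreducibility).

Compute term by term over conjugacy classes (|C| * chi_4(C) * conj(chi_4(C))):
  1*(1)*conj(1) + 1*(-1)*conj(-1) + 2*(-1)*conj(-1) + 2*(1)*conj(1) + 3*(-1)*conj(-1) + 3*(1)*conj(1)
  = (1) + (1) + (2) + (2) + (3) + (3)
  = 12.
Dividing by |G| = 12 gives 12/12 = 1, matching the row-orthogonality relation <chi_4, chi_4> = [chi_4 = chi_4].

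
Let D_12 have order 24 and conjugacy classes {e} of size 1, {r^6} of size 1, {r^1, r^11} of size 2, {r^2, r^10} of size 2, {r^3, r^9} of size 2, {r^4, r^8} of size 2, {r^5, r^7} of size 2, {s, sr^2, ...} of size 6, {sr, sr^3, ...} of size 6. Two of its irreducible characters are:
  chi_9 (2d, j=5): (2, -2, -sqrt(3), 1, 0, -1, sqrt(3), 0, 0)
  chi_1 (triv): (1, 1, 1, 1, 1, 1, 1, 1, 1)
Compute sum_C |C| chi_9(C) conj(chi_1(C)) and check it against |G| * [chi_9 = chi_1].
Sum = 0; so <chi_9, chi_1> = 0 (distinct irreducibles are orthogonal).

Argument: Compute term by term over conjugacy classes (|C| * chi_9(C) * conj(chi_1(C))):
  1*(2)*conj(1) + 1*(-2)*conj(1) + 2*(-sqrt(3))*conj(1) + 2*(1)*conj(1) + 2*(0)*conj(1) + 2*(-1)*conj(1) + 2*(sqrt(3))*conj(1) + 6*(0)*conj(1) + 6*(0)*conj(1)
  = (2) + (-2) + (-2*sqrt(3)) + (2) + (0) + (-2) + (2*sqrt(3)) + (0) + (0)
  = 0.
Dividing by |G| = 24 gives 0/24 = 0, matching the row-orthogonality relation <chi_9, chi_1> = [chi_9 = chi_1].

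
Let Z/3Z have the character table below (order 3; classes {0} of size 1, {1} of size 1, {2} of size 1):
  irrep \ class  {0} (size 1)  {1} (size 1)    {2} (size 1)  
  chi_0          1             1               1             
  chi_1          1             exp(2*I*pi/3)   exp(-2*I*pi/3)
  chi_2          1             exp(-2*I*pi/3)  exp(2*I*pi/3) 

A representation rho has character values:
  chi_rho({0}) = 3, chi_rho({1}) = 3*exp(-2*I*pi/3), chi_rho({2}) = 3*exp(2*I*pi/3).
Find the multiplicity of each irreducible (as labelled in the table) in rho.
Multiplicities: chi_0: 0, chi_1: 0, chi_2: 3.

Argument: Use <chi_rho, chi> = (1/|G|) sum_C |C| * chi_rho(C) * conj(chi(C)) with |G| = 3 for each irreducible chi in the table:
  <chi_rho, chi_0> = (1/3)[1*(3)*conj(1) + 1*(3*exp(-2*I*pi/3))*conj(1) + 1*(3*exp(2*I*pi/3))*conj(1)]
      = (1/3)[(3) + (3*exp(-2*I*pi/3)) + (3*exp(2*I*pi/3))] = 0/3 = 0
  <chi_rho, chi_1> = (1/3)[1*(3)*conj(1) + 1*(3*exp(-2*I*pi/3))*conj(exp(2*I*pi/3)) + 1*(3*exp(2*I*pi/3))*conj(exp(-2*I*pi/3))]
      = (1/3)[(3) + (3*exp(2*I*pi/3)) + (3*exp(-2*I*pi/3))] = 0/3 = 0
  <chi_rho, chi_2> = (1/3)[1*(3)*conj(1) + 1*(3*exp(-2*I*pi/3))*conj(exp(-2*I*pi/3)) + 1*(3*exp(2*I*pi/3))*conj(exp(2*I*pi/3))]
      = (1/3)[(3) + (3) + (3)] = 9/3 = 3
(Exp terms are combined using exp(i*s)*conj(exp(i*t)) = exp(i*(s-t)), and sums of them are collapsed using the identity that for every m > 1 the m distinct m-th roots of unity sum to 0, e.g. 1 + exp(2*I*pi/3) + exp(-2*I*pi/3) = 0.)
Dimension check: dim(rho) = sum (mult * dim) = 0*1 + 0*1 + 3*1 = 3 = chi_rho(e) = 3.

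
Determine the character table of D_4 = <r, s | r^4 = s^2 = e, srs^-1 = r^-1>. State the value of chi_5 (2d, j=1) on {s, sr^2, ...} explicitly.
Conjugacy classes: {e} of size 1, {r^2} of size 1, {r^1, r^3} of size 2, {s, sr^2, ...} of size 2, {sr, sr^3, ...} of size 2.
Character table:
  irrep \ class              {e} (size 1)  {r^2} (size 1)  {r^1, r^3} (size 2)  {s, sr^2, ...} (size 2)  {sr, sr^3, ...} (size 2)
  chi_1 (triv)               1             1               1                    1                        1                       
  chi_2 (sign: r->1, s->-1)  1             1               1                    -1                       -1                      
  chi_3 (r->-1, s->1)        1             1               -1                   1                        -1                      
  chi_4 (r->-1, s->-1)       1             1               -1                   -1                       1                       
  chi_5 (2d, j=1)            2             -2              0                    0                        0                       

Spot check: chi_5 (2d, j=1) on {s, sr^2, ...} = 0.

Derivation: D_4 has order 2*4 = 8 with 5 conjugacy classes, hence 5 irreducibles. Sum of squared dims 1 + 1 + 1 + 1 + 4 = 8 = |G|. Linear characters come from the abelianisation; the 2-dimensional irreps have character r^k -> 2*cos(2*pi*j*k/4), reflections -> 0.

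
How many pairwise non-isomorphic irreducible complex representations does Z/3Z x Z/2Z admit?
6

Details: The number of irreducible complex representations of a finite group equals its number of conjugacy classes. Z/3Z x Z/2Z is abelian of order 6, so every element is its own conjugacy class: 6 classes, so Z/3Z x Z/2Z (order 6) has exactly 6 irreducible complex representations.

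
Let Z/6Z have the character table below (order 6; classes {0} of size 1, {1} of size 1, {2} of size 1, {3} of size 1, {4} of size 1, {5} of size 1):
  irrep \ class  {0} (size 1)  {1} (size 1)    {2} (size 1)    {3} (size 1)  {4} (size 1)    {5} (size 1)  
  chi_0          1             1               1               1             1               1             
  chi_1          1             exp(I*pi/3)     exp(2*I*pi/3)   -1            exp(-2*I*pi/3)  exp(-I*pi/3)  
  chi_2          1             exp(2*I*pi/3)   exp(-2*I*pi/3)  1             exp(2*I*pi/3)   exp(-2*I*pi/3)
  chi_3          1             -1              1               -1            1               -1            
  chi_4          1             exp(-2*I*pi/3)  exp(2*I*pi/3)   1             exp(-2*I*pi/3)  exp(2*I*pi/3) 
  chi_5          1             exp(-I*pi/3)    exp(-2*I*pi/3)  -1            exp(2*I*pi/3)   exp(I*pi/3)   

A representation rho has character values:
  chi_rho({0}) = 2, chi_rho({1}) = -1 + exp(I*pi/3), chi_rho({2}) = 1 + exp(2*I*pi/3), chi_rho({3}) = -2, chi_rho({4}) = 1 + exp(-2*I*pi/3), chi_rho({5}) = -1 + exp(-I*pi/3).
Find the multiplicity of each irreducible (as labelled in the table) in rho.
Multiplicities: chi_0: 0, chi_1: 1, chi_2: 0, chi_3: 1, chi_4: 0, chi_5: 0.

Use <chi_rho, chi> = (1/|G|) sum_C |C| * chi_rho(C) * conj(chi(C)) with |G| = 6 for each irreducible chi in the table:
  <chi_rho, chi_0> = (1/6)[1*(2)*conj(1) + 1*(-1 + exp(I*pi/3))*conj(1) + 1*(1 + exp(2*I*pi/3))*conj(1) + 1*(-2)*conj(1) + 1*(1 + exp(-2*I*pi/3))*conj(1) + 1*(-1 + exp(-I*pi/3))*conj(1)]
      = (1/6)[(2) + (-1 + exp(I*pi/3)) + (1 + exp(2*I*pi/3)) + (-2) + (1 + exp(-2*I*pi/3)) + (-1 + exp(-I*pi/3))] = 0/6 = 0
  <chi_rho, chi_1> = (1/6)[1*(2)*conj(1) + 1*(-1 + exp(I*pi/3))*conj(exp(I*pi/3)) + 1*(1 + exp(2*I*pi/3))*conj(exp(2*I*pi/3)) + 1*(-2)*conj(-1) + 1*(1 + exp(-2*I*pi/3))*conj(exp(-2*I*pi/3)) + 1*(-1 + exp(-I*pi/3))*conj(exp(-I*pi/3))]
      = (1/6)[(2) + (1 - exp(-I*pi/3)) + (1 + exp(-2*I*pi/3)) + (2) + (1 + exp(2*I*pi/3)) + (1 - exp(I*pi/3))] = 6/6 = 1
  <chi_rho, chi_2> = (1/6)[1*(2)*conj(1) + 1*(-1 + exp(I*pi/3))*conj(exp(2*I*pi/3)) + 1*(1 + exp(2*I*pi/3))*conj(exp(-2*I*pi/3)) + 1*(-2)*conj(1) + 1*(1 + exp(-2*I*pi/3))*conj(exp(2*I*pi/3)) + 1*(-1 + exp(-I*pi/3))*conj(exp(-2*I*pi/3))]
      = (1/6)[(2) + (1) + (-1) + (-2) + (-1) + (1)] = 0/6 = 0
  <chi_rho, chi_3> = (1/6)[1*(2)*conj(1) + 1*(-1 + exp(I*pi/3))*conj(-1) + 1*(1 + exp(2*I*pi/3))*conj(1) + 1*(-2)*conj(-1) + 1*(1 + exp(-2*I*pi/3))*conj(1) + 1*(-1 + exp(-I*pi/3))*conj(-1)]
      = (1/6)[(2) + (1 - exp(I*pi/3)) + (1 + exp(2*I*pi/3)) + (2) + (1 + exp(-2*I*pi/3)) + (1 - exp(-I*pi/3))] = 6/6 = 1
  <chi_rho, chi_4> = (1/6)[1*(2)*conj(1) + 1*(-1 + exp(I*pi/3))*conj(exp(-2*I*pi/3)) + 1*(1 + exp(2*I*pi/3))*conj(exp(2*I*pi/3)) + 1*(-2)*conj(1) + 1*(1 + exp(-2*I*pi/3))*conj(exp(-2*I*pi/3)) + 1*(-1 + exp(-I*pi/3))*conj(exp(2*I*pi/3))]
      = (1/6)[(2) + (-1 - exp(2*I*pi/3)) + (1 + exp(-2*I*pi/3)) + (-2) + (1 + exp(2*I*pi/3)) + (-1 - exp(-2*I*pi/3))] = 0/6 = 0
  <chi_rho, chi_5> = (1/6)[1*(2)*conj(1) + 1*(-1 + exp(I*pi/3))*conj(exp(-I*pi/3)) + 1*(1 + exp(2*I*pi/3))*conj(exp(-2*I*pi/3)) + 1*(-2)*conj(-1) + 1*(1 + exp(-2*I*pi/3))*conj(exp(2*I*pi/3)) + 1*(-1 + exp(-I*pi/3))*conj(exp(I*pi/3))]
      = (1/6)[(2) + (-1) + (-1) + (2) + (-1) + (-1)] = 0/6 = 0
(Exp terms are combined using exp(i*s)*conj(exp(i*t)) = exp(i*(s-t)), and sums of them are collapsed using the identity that for every m > 1 the m distinct m-th roots of unity sum to 0, e.g. 1 + exp(2*I*pi/3) + exp(-2*I*pi/3) = 0.)
Dimension check: dim(rho) = sum (mult * dim) = 0*1 + 1*1 + 0*1 + 1*1 + 0*1 + 0*1 = 2 = chi_rho(e) = 2.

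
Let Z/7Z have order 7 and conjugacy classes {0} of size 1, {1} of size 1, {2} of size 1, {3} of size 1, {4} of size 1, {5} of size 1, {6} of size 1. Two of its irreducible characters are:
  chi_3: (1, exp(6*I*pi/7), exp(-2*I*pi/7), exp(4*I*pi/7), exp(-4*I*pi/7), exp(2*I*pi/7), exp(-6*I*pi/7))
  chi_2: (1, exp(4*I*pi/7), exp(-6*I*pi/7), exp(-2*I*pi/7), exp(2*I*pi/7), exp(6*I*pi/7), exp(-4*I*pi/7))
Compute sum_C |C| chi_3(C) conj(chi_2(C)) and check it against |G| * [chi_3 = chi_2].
Sum = 0; so <chi_3, chi_2> = 0 (distinct irreducibles are orthogonal).

Compute term by term over conjugacy classes (|C| * chi_3(C) * conj(chi_2(C))):
  1*(1)*conj(1) + 1*(exp(6*I*pi/7))*conj(exp(4*I*pi/7)) + 1*(exp(-2*I*pi/7))*conj(exp(-6*I*pi/7)) + 1*(exp(4*I*pi/7))*conj(exp(-2*I*pi/7)) + 1*(exp(-4*I*pi/7))*conj(exp(2*I*pi/7)) + 1*(exp(2*I*pi/7))*conj(exp(6*I*pi/7)) + 1*(exp(-6*I*pi/7))*conj(exp(-4*I*pi/7))
  = (1) + (exp(2*I*pi/7)) + (exp(4*I*pi/7)) + (exp(6*I*pi/7)) + (exp(-6*I*pi/7)) + (exp(-4*I*pi/7)) + (exp(-2*I*pi/7))
  = 0.
(Exp terms are combined using exp(i*s)*conj(exp(i*t)) = exp(i*(s-t)), and sums of them are collapsed using the identity that for every m > 1 the m distinct m-th roots of unity sum to 0, e.g. 1 + exp(2*I*pi/3) + exp(-2*I*pi/3) = 0.)
Dividing by |G| = 7 gives 0/7 = 0, matching the row-orthogonality relation <chi_3, chi_2> = [chi_3 = chi_2].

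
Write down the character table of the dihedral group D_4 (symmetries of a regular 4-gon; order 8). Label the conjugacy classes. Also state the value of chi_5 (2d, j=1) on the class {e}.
Conjugacy classes: {e} of size 1, {r^2} of size 1, {r^1, r^3} of size 2, {s, sr^2, ...} of size 2, {sr, sr^3, ...} of size 2.
Character table:
  irrep \ class              {e} (size 1)  {r^2} (size 1)  {r^1, r^3} (size 2)  {s, sr^2, ...} (size 2)  {sr, sr^3, ...} (size 2)
  chi_1 (triv)               1             1               1                    1                        1                       
  chi_2 (sign: r->1, s->-1)  1             1               1                    -1                       -1                      
  chi_3 (r->-1, s->1)        1             1               -1                   1                        -1                      
  chi_4 (r->-1, s->-1)       1             1               -1                   -1                       1                       
  chi_5 (2d, j=1)            2             -2              0                    0                        0                       

Spot check: chi_5 (2d, j=1) on {e} = 2.

D_4 has order 2*4 = 8 with 5 conjugacy classes, hence 5 irreducibles. Sum of squared dims 1 + 1 + 1 + 1 + 4 = 8 = |G|. Linear characters come from the abelianisation; the 2-dimensional irreps have character r^k -> 2*cos(2*pi*j*k/4), reflections -> 0.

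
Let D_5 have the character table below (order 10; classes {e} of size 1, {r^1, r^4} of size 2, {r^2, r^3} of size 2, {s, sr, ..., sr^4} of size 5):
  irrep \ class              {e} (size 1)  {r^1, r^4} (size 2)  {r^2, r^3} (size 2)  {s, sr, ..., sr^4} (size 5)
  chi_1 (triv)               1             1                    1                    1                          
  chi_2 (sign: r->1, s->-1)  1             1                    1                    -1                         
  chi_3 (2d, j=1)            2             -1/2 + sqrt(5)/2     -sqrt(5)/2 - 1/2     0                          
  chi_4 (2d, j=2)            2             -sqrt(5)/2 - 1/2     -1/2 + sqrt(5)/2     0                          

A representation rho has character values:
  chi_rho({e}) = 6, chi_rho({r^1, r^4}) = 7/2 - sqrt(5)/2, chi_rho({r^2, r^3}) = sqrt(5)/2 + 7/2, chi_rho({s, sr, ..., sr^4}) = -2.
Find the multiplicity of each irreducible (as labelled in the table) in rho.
Multiplicities: chi_1: 1, chi_2: 3, chi_3: 0, chi_4: 1.

Proof sketch: Use <chi_rho, chi> = (1/|G|) sum_C |C| * chi_rho(C) * conj(chi(C)) with |G| = 10 for each irreducible chi in the table:
  <chi_rho, chi_1> = (1/10)[1*(6)*conj(1) + 2*(7/2 - sqrt(5)/2)*conj(1) + 2*(sqrt(5)/2 + 7/2)*conj(1) + 5*(-2)*conj(1)]
      = (1/10)[(6) + (7 - sqrt(5)) + (sqrt(5) + 7) + (-10)] = 10/10 = 1
  <chi_rho, chi_2> = (1/10)[1*(6)*conj(1) + 2*(7/2 - sqrt(5)/2)*conj(1) + 2*(sqrt(5)/2 + 7/2)*conj(1) + 5*(-2)*conj(-1)]
      = (1/10)[(6) + (7 - sqrt(5)) + (sqrt(5) + 7) + (10)] = 30/10 = 3
  <chi_rho, chi_3> = (1/10)[1*(6)*conj(2) + 2*(7/2 - sqrt(5)/2)*conj(-1/2 + sqrt(5)/2) + 2*(sqrt(5)/2 + 7/2)*conj(-sqrt(5)/2 - 1/2) + 5*(-2)*conj(0)]
      = (1/10)[(12) + (-6 + 4*sqrt(5)) + (-4*sqrt(5) - 6) + (0)] = 0/10 = 0
  <chi_rho, chi_4> = (1/10)[1*(6)*conj(2) + 2*(7/2 - sqrt(5)/2)*conj(-sqrt(5)/2 - 1/2) + 2*(sqrt(5)/2 + 7/2)*conj(-1/2 + sqrt(5)/2) + 5*(-2)*conj(0)]
      = (1/10)[(12) + (-3*sqrt(5) - 1) + (-1 + 3*sqrt(5)) + (0)] = 10/10 = 1
Dimension check: dim(rho) = sum (mult * dim) = 1*1 + 3*1 + 0*2 + 1*2 = 6 = chi_rho(e) = 6.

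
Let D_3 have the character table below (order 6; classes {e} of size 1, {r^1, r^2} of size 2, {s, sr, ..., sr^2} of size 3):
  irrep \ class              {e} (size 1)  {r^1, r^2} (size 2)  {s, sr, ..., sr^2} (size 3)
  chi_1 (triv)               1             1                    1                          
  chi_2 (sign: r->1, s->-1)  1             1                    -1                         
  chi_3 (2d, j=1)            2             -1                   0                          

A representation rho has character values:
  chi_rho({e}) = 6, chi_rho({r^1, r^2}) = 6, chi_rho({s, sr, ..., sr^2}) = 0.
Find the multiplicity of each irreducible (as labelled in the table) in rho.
Multiplicities: chi_1: 3, chi_2: 3, chi_3: 0.

Reasoning: Use <chi_rho, chi> = (1/|G|) sum_C |C| * chi_rho(C) * conj(chi(C)) with |G| = 6 for each irreducible chi in the table:
  <chi_rho, chi_1> = (1/6)[1*(6)*conj(1) + 2*(6)*conj(1) + 3*(0)*conj(1)]
      = (1/6)[(6) + (12) + (0)] = 18/6 = 3
  <chi_rho, chi_2> = (1/6)[1*(6)*conj(1) + 2*(6)*conj(1) + 3*(0)*conj(-1)]
      = (1/6)[(6) + (12) + (0)] = 18/6 = 3
  <chi_rho, chi_3> = (1/6)[1*(6)*conj(2) + 2*(6)*conj(-1) + 3*(0)*conj(0)]
      = (1/6)[(12) + (-12) + (0)] = 0/6 = 0
Dimension check: dim(rho) = sum (mult * dim) = 3*1 + 3*1 + 0*2 = 6 = chi_rho(e) = 6.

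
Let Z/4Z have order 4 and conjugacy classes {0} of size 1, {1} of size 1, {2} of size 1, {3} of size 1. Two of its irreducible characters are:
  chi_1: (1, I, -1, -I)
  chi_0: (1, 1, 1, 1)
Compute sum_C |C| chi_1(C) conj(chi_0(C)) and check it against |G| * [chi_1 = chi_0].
Sum = 0; so <chi_1, chi_0> = 0 (distinct irreducibles are orthogonal).

Proof sketch: Compute term by term over conjugacy classes (|C| * chi_1(C) * conj(chi_0(C))):
  1*(1)*conj(1) + 1*(I)*conj(1) + 1*(-1)*conj(1) + 1*(-I)*conj(1)
  = (1) + (I) + (-1) + (-I)
  = 0.
(Exp terms are combined using exp(i*s)*conj(exp(i*t)) = exp(i*(s-t)), and sums of them are collapsed using the identity that for every m > 1 the m distinct m-th roots of unity sum to 0, e.g. 1 + exp(2*I*pi/3) + exp(-2*I*pi/3) = 0.)
Dividing by |G| = 4 gives 0/4 = 0, matching the row-orthogonality relation <chi_1, chi_0> = [chi_1 = chi_0].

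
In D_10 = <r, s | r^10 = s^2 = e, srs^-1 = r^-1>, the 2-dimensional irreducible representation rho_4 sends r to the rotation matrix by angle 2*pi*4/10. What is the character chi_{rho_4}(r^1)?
chi_{rho_4}(r^1) = 2*cos(2*pi*4*1/10) = -sqrt(5)/2 - 1/2

Argument: rho_4(r^1) is rotation by angle 2*pi*4*1/10, whose trace is 2*cos(2*pi*4*1/10) = -sqrt(5)/2 - 1/2.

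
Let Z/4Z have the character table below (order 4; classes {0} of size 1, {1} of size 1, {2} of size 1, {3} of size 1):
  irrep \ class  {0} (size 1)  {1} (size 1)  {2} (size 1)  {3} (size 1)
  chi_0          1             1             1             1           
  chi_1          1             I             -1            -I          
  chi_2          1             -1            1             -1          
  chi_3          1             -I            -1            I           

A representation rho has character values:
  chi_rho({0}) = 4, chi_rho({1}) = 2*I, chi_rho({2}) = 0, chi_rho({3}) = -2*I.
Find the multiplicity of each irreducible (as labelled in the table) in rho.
Multiplicities: chi_0: 1, chi_1: 2, chi_2: 1, chi_3: 0.

Justification: Use <chi_rho, chi> = (1/|G|) sum_C |C| * chi_rho(C) * conj(chi(C)) with |G| = 4 for each irreducible chi in the table:
  <chi_rho, chi_0> = (1/4)[1*(4)*conj(1) + 1*(2*I)*conj(1) + 1*(0)*conj(1) + 1*(-2*I)*conj(1)]
      = (1/4)[(4) + (2*I) + (0) + (-2*I)] = 4/4 = 1
  <chi_rho, chi_1> = (1/4)[1*(4)*conj(1) + 1*(2*I)*conj(I) + 1*(0)*conj(-1) + 1*(-2*I)*conj(-I)]
      = (1/4)[(4) + (2) + (0) + (2)] = 8/4 = 2
  <chi_rho, chi_2> = (1/4)[1*(4)*conj(1) + 1*(2*I)*conj(-1) + 1*(0)*conj(1) + 1*(-2*I)*conj(-1)]
      = (1/4)[(4) + (-2*I) + (0) + (2*I)] = 4/4 = 1
  <chi_rho, chi_3> = (1/4)[1*(4)*conj(1) + 1*(2*I)*conj(-I) + 1*(0)*conj(-1) + 1*(-2*I)*conj(I)]
      = (1/4)[(4) + (-2) + (0) + (-2)] = 0/4 = 0
(Exp terms are combined using exp(i*s)*conj(exp(i*t)) = exp(i*(s-t)), and sums of them are collapsed using the identity that for every m > 1 the m distinct m-th roots of unity sum to 0, e.g. 1 + exp(2*I*pi/3) + exp(-2*I*pi/3) = 0.)
Dimension check: dim(rho) = sum (mult * dim) = 1*1 + 2*1 + 1*1 + 0*1 = 4 = chi_rho(e) = 4.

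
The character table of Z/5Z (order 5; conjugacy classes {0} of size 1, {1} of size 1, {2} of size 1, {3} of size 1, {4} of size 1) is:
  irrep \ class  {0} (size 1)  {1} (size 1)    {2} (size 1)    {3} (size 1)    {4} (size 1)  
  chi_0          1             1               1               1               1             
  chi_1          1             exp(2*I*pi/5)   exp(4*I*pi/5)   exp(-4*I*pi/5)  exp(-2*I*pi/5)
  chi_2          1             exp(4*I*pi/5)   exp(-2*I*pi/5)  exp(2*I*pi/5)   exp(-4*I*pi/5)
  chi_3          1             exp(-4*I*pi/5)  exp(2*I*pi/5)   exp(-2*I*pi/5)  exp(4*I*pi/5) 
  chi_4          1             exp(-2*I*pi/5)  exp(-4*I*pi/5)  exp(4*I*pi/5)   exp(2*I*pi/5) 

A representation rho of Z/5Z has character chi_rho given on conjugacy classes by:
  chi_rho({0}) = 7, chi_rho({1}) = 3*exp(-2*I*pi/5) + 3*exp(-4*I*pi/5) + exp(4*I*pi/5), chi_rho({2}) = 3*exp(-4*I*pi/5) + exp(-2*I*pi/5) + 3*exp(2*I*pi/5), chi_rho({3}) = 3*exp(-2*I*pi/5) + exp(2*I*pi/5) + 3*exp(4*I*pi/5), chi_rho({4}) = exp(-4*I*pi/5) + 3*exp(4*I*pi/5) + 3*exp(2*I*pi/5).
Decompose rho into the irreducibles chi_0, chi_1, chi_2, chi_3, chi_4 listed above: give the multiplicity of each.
Multiplicities: chi_0: 0, chi_1: 0, chi_2: 1, chi_3: 3, chi_4: 3.

Use <chi_rho, chi> = (1/|G|) sum_C |C| * chi_rho(C) * conj(chi(C)) with |G| = 5 for each irreducible chi in the table:
  <chi_rho, chi_0> = (1/5)[1*(7)*conj(1) + 1*(3*exp(-2*I*pi/5) + 3*exp(-4*I*pi/5) + exp(4*I*pi/5))*conj(1) + 1*(3*exp(-4*I*pi/5) + exp(-2*I*pi/5) + 3*exp(2*I*pi/5))*conj(1) + 1*(3*exp(-2*I*pi/5) + exp(2*I*pi/5) + 3*exp(4*I*pi/5))*conj(1) + 1*(exp(-4*I*pi/5) + 3*exp(4*I*pi/5) + 3*exp(2*I*pi/5))*conj(1)]
      = (1/5)[(7) + (3*exp(-2*I*pi/5) + 3*exp(-4*I*pi/5) + exp(4*I*pi/5)) + (3*exp(-4*I*pi/5) + exp(-2*I*pi/5) + 3*exp(2*I*pi/5)) + (3*exp(-2*I*pi/5) + exp(2*I*pi/5) + 3*exp(4*I*pi/5)) + (exp(-4*I*pi/5) + 3*exp(4*I*pi/5) + 3*exp(2*I*pi/5))] = 0/5 = 0
  <chi_rho, chi_1> = (1/5)[1*(7)*conj(1) + 1*(3*exp(-2*I*pi/5) + 3*exp(-4*I*pi/5) + exp(4*I*pi/5))*conj(exp(2*I*pi/5)) + 1*(3*exp(-4*I*pi/5) + exp(-2*I*pi/5) + 3*exp(2*I*pi/5))*conj(exp(4*I*pi/5)) + 1*(3*exp(-2*I*pi/5) + exp(2*I*pi/5) + 3*exp(4*I*pi/5))*conj(exp(-4*I*pi/5)) + 1*(exp(-4*I*pi/5) + 3*exp(4*I*pi/5) + 3*exp(2*I*pi/5))*conj(exp(-2*I*pi/5))]
      = (1/5)[(7) + (3*exp(-4*I*pi/5) + exp(2*I*pi/5) + 3*exp(4*I*pi/5)) + (3*exp(-2*I*pi/5) + exp(4*I*pi/5) + 3*exp(2*I*pi/5)) + (3*exp(-2*I*pi/5) + exp(-4*I*pi/5) + 3*exp(2*I*pi/5)) + (3*exp(-4*I*pi/5) + exp(-2*I*pi/5) + 3*exp(4*I*pi/5))] = 0/5 = 0
  <chi_rho, chi_2> = (1/5)[1*(7)*conj(1) + 1*(3*exp(-2*I*pi/5) + 3*exp(-4*I*pi/5) + exp(4*I*pi/5))*conj(exp(4*I*pi/5)) + 1*(3*exp(-4*I*pi/5) + exp(-2*I*pi/5) + 3*exp(2*I*pi/5))*conj(exp(-2*I*pi/5)) + 1*(3*exp(-2*I*pi/5) + exp(2*I*pi/5) + 3*exp(4*I*pi/5))*conj(exp(2*I*pi/5)) + 1*(exp(-4*I*pi/5) + 3*exp(4*I*pi/5) + 3*exp(2*I*pi/5))*conj(exp(-4*I*pi/5))]
      = (1/5)[(7) + (1 + 3*exp(4*I*pi/5) + 3*exp(2*I*pi/5)) + (1 + 3*exp(-2*I*pi/5) + 3*exp(4*I*pi/5)) + (1 + 3*exp(-4*I*pi/5) + 3*exp(2*I*pi/5)) + (1 + 3*exp(-2*I*pi/5) + 3*exp(-4*I*pi/5))] = 5/5 = 1
  <chi_rho, chi_3> = (1/5)[1*(7)*conj(1) + 1*(3*exp(-2*I*pi/5) + 3*exp(-4*I*pi/5) + exp(4*I*pi/5))*conj(exp(-4*I*pi/5)) + 1*(3*exp(-4*I*pi/5) + exp(-2*I*pi/5) + 3*exp(2*I*pi/5))*conj(exp(2*I*pi/5)) + 1*(3*exp(-2*I*pi/5) + exp(2*I*pi/5) + 3*exp(4*I*pi/5))*conj(exp(-2*I*pi/5)) + 1*(exp(-4*I*pi/5) + 3*exp(4*I*pi/5) + 3*exp(2*I*pi/5))*conj(exp(4*I*pi/5))]
      = (1/5)[(7) + (3 + exp(-2*I*pi/5) + 3*exp(2*I*pi/5)) + (3 + exp(-4*I*pi/5) + 3*exp(4*I*pi/5)) + (3 + 3*exp(-4*I*pi/5) + exp(4*I*pi/5)) + (3 + 3*exp(-2*I*pi/5) + exp(2*I*pi/5))] = 15/5 = 3
  <chi_rho, chi_4> = (1/5)[1*(7)*conj(1) + 1*(3*exp(-2*I*pi/5) + 3*exp(-4*I*pi/5) + exp(4*I*pi/5))*conj(exp(-2*I*pi/5)) + 1*(3*exp(-4*I*pi/5) + exp(-2*I*pi/5) + 3*exp(2*I*pi/5))*conj(exp(-4*I*pi/5)) + 1*(3*exp(-2*I*pi/5) + exp(2*I*pi/5) + 3*exp(4*I*pi/5))*conj(exp(4*I*pi/5)) + 1*(exp(-4*I*pi/5) + 3*exp(4*I*pi/5) + 3*exp(2*I*pi/5))*conj(exp(2*I*pi/5))]
      = (1/5)[(7) + (3 + 3*exp(-2*I*pi/5) + exp(-4*I*pi/5)) + (3 + 3*exp(-4*I*pi/5) + exp(2*I*pi/5)) + (3 + exp(-2*I*pi/5) + 3*exp(4*I*pi/5)) + (3 + exp(4*I*pi/5) + 3*exp(2*I*pi/5))] = 15/5 = 3
(Exp terms are combined using exp(i*s)*conj(exp(i*t)) = exp(i*(s-t)), and sums of them are collapsed using the identity that for every m > 1 the m distinct m-th roots of unity sum to 0, e.g. 1 + exp(2*I*pi/3) + exp(-2*I*pi/3) = 0.)
Dimension check: dim(rho) = sum (mult * dim) = 0*1 + 0*1 + 1*1 + 3*1 + 3*1 = 7 = chi_rho(e) = 7.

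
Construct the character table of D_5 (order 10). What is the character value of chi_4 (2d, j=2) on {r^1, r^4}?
Conjugacy classes: {e} of size 1, {r^1, r^4} of size 2, {r^2, r^3} of size 2, {s, sr, ..., sr^4} of size 5.
Character table:
  irrep \ class              {e} (size 1)  {r^1, r^4} (size 2)  {r^2, r^3} (size 2)  {s, sr, ..., sr^4} (size 5)
  chi_1 (triv)               1             1                    1                    1                          
  chi_2 (sign: r->1, s->-1)  1             1                    1                    -1                         
  chi_3 (2d, j=1)            2             -1/2 + sqrt(5)/2     -sqrt(5)/2 - 1/2     0                          
  chi_4 (2d, j=2)            2             -sqrt(5)/2 - 1/2     -1/2 + sqrt(5)/2     0                          

Spot check: chi_4 (2d, j=2) on {r^1, r^4} = -sqrt(5)/2 - 1/2.

Details: D_5 has order 2*5 = 10 with 4 conjugacy classes, hence 4 irreducibles. Sum of squared dims 1 + 1 + 4 + 4 = 10 = |G|. Linear characters come from the abelianisation; the 2-dimensional irreps have character r^k -> 2*cos(2*pi*j*k/5), reflections -> 0.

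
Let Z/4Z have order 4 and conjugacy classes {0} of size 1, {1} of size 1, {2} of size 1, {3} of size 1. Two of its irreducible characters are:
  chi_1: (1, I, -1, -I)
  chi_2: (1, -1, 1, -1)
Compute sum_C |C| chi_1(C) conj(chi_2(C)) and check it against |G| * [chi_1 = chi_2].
Sum = 0; so <chi_1, chi_2> = 0 (distinct irreducibles are orthogonal).

Explanation: Compute term by term over conjugacy classes (|C| * chi_1(C) * conj(chi_2(C))):
  1*(1)*conj(1) + 1*(I)*conj(-1) + 1*(-1)*conj(1) + 1*(-I)*conj(-1)
  = (1) + (-I) + (-1) + (I)
  = 0.
(Exp terms are combined using exp(i*s)*conj(exp(i*t)) = exp(i*(s-t)), and sums of them are collapsed using the identity that for every m > 1 the m distinct m-th roots of unity sum to 0, e.g. 1 + exp(2*I*pi/3) + exp(-2*I*pi/3) = 0.)
Dividing by |G| = 4 gives 0/4 = 0, matching the row-orthogonality relation <chi_1, chi_2> = [chi_1 = chi_2].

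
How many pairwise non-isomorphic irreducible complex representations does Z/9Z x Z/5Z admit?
45

Explanation: The number of irreducible complex representations of a finite group equals its number of conjugacy classes. Z/9Z x Z/5Z is abelian of order 45, so every element is its own conjugacy class: 45 classes, so Z/9Z x Z/5Z (order 45) has exactly 45 irreducible complex representations.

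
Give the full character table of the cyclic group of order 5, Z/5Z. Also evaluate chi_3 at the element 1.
Character table of Z/5Z (irreps indexed chi_0,...,chi_4 with chi_k(m) = zeta_5^(k*m), zeta_5 = exp(2*pi*i/5)):
  irrep \ class  {0} (size 1)  {1} (size 1)    {2} (size 1)    {3} (size 1)    {4} (size 1)  
  chi_0          1             1               1               1               1             
  chi_1          1             exp(2*I*pi/5)   exp(4*I*pi/5)   exp(-4*I*pi/5)  exp(-2*I*pi/5)
  chi_2          1             exp(4*I*pi/5)   exp(-2*I*pi/5)  exp(2*I*pi/5)   exp(-4*I*pi/5)
  chi_3          1             exp(-4*I*pi/5)  exp(2*I*pi/5)   exp(-2*I*pi/5)  exp(4*I*pi/5) 
  chi_4          1             exp(-2*I*pi/5)  exp(-4*I*pi/5)  exp(4*I*pi/5)   exp(2*I*pi/5) 

Spot check: chi_3(1) = zeta_5^(3*1) = zeta_5^3 = exp(-4*I*pi/5).

Reasoning: Z/5Z is abelian, so all 5 irreducible complex representations are 1-dimensional. They are given by chi_k(m) = zeta_5^(k*m) for k = 0,...,4. Row orthogonality: sum_m chi_k(m) conj(chi_l(m)) = 5 * [k = l].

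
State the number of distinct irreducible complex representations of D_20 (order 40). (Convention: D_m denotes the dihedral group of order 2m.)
13

Why: The number of irreducible complex representations of a finite group equals its number of conjugacy classes. D_20 has 13 conjugacy classes (n/2 + 3 for n even), so D_20 (order 40) has exactly 13 irreducible complex representations.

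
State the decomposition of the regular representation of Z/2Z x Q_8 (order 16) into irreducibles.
Each irreducible V_i of dimension d_i appears with multiplicity d_i, i.e. rho_reg = (direct sum over all irreducibles V_i) d_i V_i. The irreducible dimensions for Z/2Z x Q_8 are 1, 1, 1, 1, 1, 1, 1, 1, 2, 2: 8 irreducibles of dimension 1, each with multiplicity 1; 2 irreducibles of dimension 2, each with multiplicity 2. Total dimension 8*1*1 + 2*2*2 = 16 = |G|.

Argument: General theorem: in the regular representation of a finite group G, each irreducible appears with multiplicity equal to its dimension. Check: dim(rho_reg) = sum d_i^2 = 1 + 1 + 1 + 1 + 1 + 1 + 1 + 1 + 4 + 4 = 16 = |G|.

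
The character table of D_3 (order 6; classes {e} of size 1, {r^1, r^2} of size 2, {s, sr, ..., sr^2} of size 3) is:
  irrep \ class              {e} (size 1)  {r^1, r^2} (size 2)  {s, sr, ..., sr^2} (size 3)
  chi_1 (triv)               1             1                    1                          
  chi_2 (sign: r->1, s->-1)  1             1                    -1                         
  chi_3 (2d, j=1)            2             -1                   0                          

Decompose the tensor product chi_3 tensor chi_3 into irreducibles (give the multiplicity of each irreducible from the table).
chi_3 tensor chi_3 = chi_1 + chi_2 + chi_3 (all other irreducibles have multiplicity 0).

Reasoning: The character of a tensor product is the pointwise product (chi_3 * chi_3)(C) = chi_3(C) * chi_3(C):
  {e}: (2)*(2), {r^1, r^2}: (-1)*(-1), {s, sr, ..., sr^2}: (0)*(0)
so (chi_3 * chi_3) takes values
  {e} -> 4, {r^1, r^2} -> 1, {s, sr, ..., sr^2} -> 0.
Now take the inner product of this character with each irreducible chi from the table, <chi_3*chi_3, chi> = (1/6) sum_C |C| (chi_3*chi_3)(C) conj(chi(C)):
  <chi_3*chi_3, chi_1> = (1/6)[1*(4)*conj(1) + 2*(1)*conj(1) + 3*(0)*conj(1)]
      = (1/6)[(4) + (2) + (0)] = 6/6 = 1
  <chi_3*chi_3, chi_2> = (1/6)[1*(4)*conj(1) + 2*(1)*conj(1) + 3*(0)*conj(-1)]
      = (1/6)[(4) + (2) + (0)] = 6/6 = 1
  <chi_3*chi_3, chi_3> = (1/6)[1*(4)*conj(2) + 2*(1)*conj(-1) + 3*(0)*conj(0)]
      = (1/6)[(8) + (-2) + (0)] = 6/6 = 1
Hence the multiplicities are chi_1: 1, chi_2: 1, chi_3: 1. Dimension check: dim(chi_3)*dim(chi_3) = 2*2 = 4 and sum (mult * dim) = 1*1 + 1*1 + 1*2 = 4.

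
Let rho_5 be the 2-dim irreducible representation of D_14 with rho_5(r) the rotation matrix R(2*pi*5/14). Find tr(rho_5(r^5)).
chi_{rho_5}(r^5) = 2*cos(2*pi*5*5/14) = 2*cos(3*pi/7)

Proof sketch: rho_5(r^5) is rotation by angle 2*pi*5*5/14, whose trace is 2*cos(2*pi*5*5/14) = 2*cos(3*pi/7).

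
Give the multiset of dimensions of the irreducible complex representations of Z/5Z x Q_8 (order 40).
Dimensions: 1, 1, 1, 1, 1, 1, 1, 1, 1, 1, 1, 1, 1, 1, 1, 1, 1, 1, 1, 1, 2, 2, 2, 2, 2

Justification: There are 25 irreducibles (= number of conjugacy classes). Their dimensions d_i satisfy sum d_i^2 = |G| = 40: 1 + 1 + 1 + 1 + 1 + 1 + 1 + 1 + 1 + 1 + 1 + 1 + 1 + 1 + 1 + 1 + 1 + 1 + 1 + 1 + 4 + 4 + 4 + 4 + 4 = 40. (For the product with Z/5Z: each of the 5 1-dim characters of Z/5Z tensors with each irrep of Q_8, giving 5 copies of each Q_8-dimension.)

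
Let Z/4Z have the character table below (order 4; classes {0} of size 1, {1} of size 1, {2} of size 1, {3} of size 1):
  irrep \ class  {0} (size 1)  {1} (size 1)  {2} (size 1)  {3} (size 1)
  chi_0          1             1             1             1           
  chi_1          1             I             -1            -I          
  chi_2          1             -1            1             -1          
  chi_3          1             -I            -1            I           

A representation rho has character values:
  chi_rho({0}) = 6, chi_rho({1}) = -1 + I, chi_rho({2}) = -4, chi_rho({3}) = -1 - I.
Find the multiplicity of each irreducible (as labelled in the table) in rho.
Multiplicities: chi_0: 0, chi_1: 3, chi_2: 1, chi_3: 2.

Argument: Use <chi_rho, chi> = (1/|G|) sum_C |C| * chi_rho(C) * conj(chi(C)) with |G| = 4 for each irreducible chi in the table:
  <chi_rho, chi_0> = (1/4)[1*(6)*conj(1) + 1*(-1 + I)*conj(1) + 1*(-4)*conj(1) + 1*(-1 - I)*conj(1)]
      = (1/4)[(6) + (-1 + I) + (-4) + (-1 - I)] = 0/4 = 0
  <chi_rho, chi_1> = (1/4)[1*(6)*conj(1) + 1*(-1 + I)*conj(I) + 1*(-4)*conj(-1) + 1*(-1 - I)*conj(-I)]
      = (1/4)[(6) + (1 + I) + (4) + (1 - I)] = 12/4 = 3
  <chi_rho, chi_2> = (1/4)[1*(6)*conj(1) + 1*(-1 + I)*conj(-1) + 1*(-4)*conj(1) + 1*(-1 - I)*conj(-1)]
      = (1/4)[(6) + (1 - I) + (-4) + (1 + I)] = 4/4 = 1
  <chi_rho, chi_3> = (1/4)[1*(6)*conj(1) + 1*(-1 + I)*conj(-I) + 1*(-4)*conj(-1) + 1*(-1 - I)*conj(I)]
      = (1/4)[(6) + (-1 - I) + (4) + (-1 + I)] = 8/4 = 2
(Exp terms are combined using exp(i*s)*conj(exp(i*t)) = exp(i*(s-t)), and sums of them are collapsed using the identity that for every m > 1 the m distinct m-th roots of unity sum to 0, e.g. 1 + exp(2*I*pi/3) + exp(-2*I*pi/3) = 0.)
Dimension check: dim(rho) = sum (mult * dim) = 0*1 + 3*1 + 1*1 + 2*1 = 6 = chi_rho(e) = 6.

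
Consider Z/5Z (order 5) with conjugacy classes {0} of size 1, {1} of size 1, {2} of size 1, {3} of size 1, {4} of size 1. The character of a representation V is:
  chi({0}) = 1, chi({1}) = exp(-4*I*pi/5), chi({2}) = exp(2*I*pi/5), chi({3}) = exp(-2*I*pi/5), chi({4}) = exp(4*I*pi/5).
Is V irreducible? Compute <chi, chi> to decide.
Irreducible: <chi, chi> = 1.

Details: <chi, chi> = (1/|G|) sum_C |C| * |chi(C)|^2 = (1/5)[1*|1|^2 + 1*|exp(-4*I*pi/5)|^2 + 1*|exp(2*I*pi/5)|^2 + 1*|exp(-2*I*pi/5)|^2 + 1*|exp(4*I*pi/5)|^2]
  = (1/5)[(1) + (1) + (1) + (1) + (1)] = 5/5 = 1.
(Exp terms are combined using exp(i*s)*conj(exp(i*t)) = exp(i*(s-t)), and sums of them are collapsed using the identity that for every m > 1 the m distinct m-th roots of unity sum to 0, e.g. 1 + exp(2*I*pi/3) + exp(-2*I*pi/3) = 0.)
A character is irreducible iff <chi, chi> = 1, so this representation is irreducible.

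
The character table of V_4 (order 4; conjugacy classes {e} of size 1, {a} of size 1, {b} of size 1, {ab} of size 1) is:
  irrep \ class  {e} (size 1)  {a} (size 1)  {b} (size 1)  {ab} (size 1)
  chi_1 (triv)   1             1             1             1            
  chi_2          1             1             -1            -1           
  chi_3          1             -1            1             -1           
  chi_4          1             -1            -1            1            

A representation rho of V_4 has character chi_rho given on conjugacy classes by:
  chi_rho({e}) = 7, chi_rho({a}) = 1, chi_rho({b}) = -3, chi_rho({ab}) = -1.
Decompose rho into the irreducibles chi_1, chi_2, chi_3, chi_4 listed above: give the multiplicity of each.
Multiplicities: chi_1: 1, chi_2: 3, chi_3: 1, chi_4: 2.

Use <chi_rho, chi> = (1/|G|) sum_C |C| * chi_rho(C) * conj(chi(C)) with |G| = 4 for each irreducible chi in the table:
  <chi_rho, chi_1> = (1/4)[1*(7)*conj(1) + 1*(1)*conj(1) + 1*(-3)*conj(1) + 1*(-1)*conj(1)]
      = (1/4)[(7) + (1) + (-3) + (-1)] = 4/4 = 1
  <chi_rho, chi_2> = (1/4)[1*(7)*conj(1) + 1*(1)*conj(1) + 1*(-3)*conj(-1) + 1*(-1)*conj(-1)]
      = (1/4)[(7) + (1) + (3) + (1)] = 12/4 = 3
  <chi_rho, chi_3> = (1/4)[1*(7)*conj(1) + 1*(1)*conj(-1) + 1*(-3)*conj(1) + 1*(-1)*conj(-1)]
      = (1/4)[(7) + (-1) + (-3) + (1)] = 4/4 = 1
  <chi_rho, chi_4> = (1/4)[1*(7)*conj(1) + 1*(1)*conj(-1) + 1*(-3)*conj(-1) + 1*(-1)*conj(1)]
      = (1/4)[(7) + (-1) + (3) + (-1)] = 8/4 = 2
Dimension check: dim(rho) = sum (mult * dim) = 1*1 + 3*1 + 1*1 + 2*1 = 7 = chi_rho(e) = 7.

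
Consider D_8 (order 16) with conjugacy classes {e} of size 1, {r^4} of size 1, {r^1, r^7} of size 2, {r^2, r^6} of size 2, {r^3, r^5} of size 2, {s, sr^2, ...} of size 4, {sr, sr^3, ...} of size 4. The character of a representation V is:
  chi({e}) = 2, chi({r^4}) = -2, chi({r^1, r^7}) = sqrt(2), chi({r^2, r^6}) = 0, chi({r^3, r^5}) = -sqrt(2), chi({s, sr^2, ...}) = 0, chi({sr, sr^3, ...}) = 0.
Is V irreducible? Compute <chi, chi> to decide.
Irreducible: <chi, chi> = 1.

<chi, chi> = (1/|G|) sum_C |C| * |chi(C)|^2 = (1/16)[1*|2|^2 + 1*|-2|^2 + 2*|sqrt(2)|^2 + 2*|0|^2 + 2*|-sqrt(2)|^2 + 4*|0|^2 + 4*|0|^2]
  = (1/16)[(4) + (4) + (4) + (0) + (4) + (0) + (0)] = 16/16 = 1.
A character is irreducible iff <chi, chi> = 1, so this representation is irreducible.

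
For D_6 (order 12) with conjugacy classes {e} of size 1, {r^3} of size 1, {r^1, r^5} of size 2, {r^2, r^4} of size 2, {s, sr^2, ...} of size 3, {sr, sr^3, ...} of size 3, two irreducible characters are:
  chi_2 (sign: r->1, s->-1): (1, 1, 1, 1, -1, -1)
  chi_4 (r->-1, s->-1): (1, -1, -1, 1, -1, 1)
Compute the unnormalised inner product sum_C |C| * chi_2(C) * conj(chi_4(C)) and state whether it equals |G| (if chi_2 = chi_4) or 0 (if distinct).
Sum = 0; so <chi_2, chi_4> = 0 (distinct irreducibles are orthogonal).

Working: Compute term by term over conjugacy classes (|C| * chi_2(C) * conj(chi_4(C))):
  1*(1)*conj(1) + 1*(1)*conj(-1) + 2*(1)*conj(-1) + 2*(1)*conj(1) + 3*(-1)*conj(-1) + 3*(-1)*conj(1)
  = (1) + (-1) + (-2) + (2) + (3) + (-3)
  = 0.
Dividing by |G| = 12 gives 0/12 = 0, matching the row-orthogonality relation <chi_2, chi_4> = [chi_2 = chi_4].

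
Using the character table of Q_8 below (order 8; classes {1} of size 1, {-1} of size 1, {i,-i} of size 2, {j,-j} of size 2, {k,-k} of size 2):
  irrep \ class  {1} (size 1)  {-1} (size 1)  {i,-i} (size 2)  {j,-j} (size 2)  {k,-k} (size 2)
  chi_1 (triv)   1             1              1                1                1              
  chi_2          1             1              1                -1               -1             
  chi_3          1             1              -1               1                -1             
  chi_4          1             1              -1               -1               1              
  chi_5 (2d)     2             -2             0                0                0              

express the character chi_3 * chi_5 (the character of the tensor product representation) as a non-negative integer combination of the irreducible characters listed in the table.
chi_3 tensor chi_5 = chi_5 (all other irreducibles have multiplicity 0).

Details: The character of a tensor product is the pointwise product (chi_3 * chi_5)(C) = chi_3(C) * chi_5(C):
  {1}: (1)*(2), {-1}: (1)*(-2), {i,-i}: (-1)*(0), {j,-j}: (1)*(0), {k,-k}: (-1)*(0)
so (chi_3 * chi_5) takes values
  {1} -> 2, {-1} -> -2, {i,-i} -> 0, {j,-j} -> 0, {k,-k} -> 0.
Now take the inner product of this character with each irreducible chi from the table, <chi_3*chi_5, chi> = (1/8) sum_C |C| (chi_3*chi_5)(C) conj(chi(C)):
  <chi_3*chi_5, chi_1> = (1/8)[1*(2)*conj(1) + 1*(-2)*conj(1) + 2*(0)*conj(1) + 2*(0)*conj(1) + 2*(0)*conj(1)]
      = (1/8)[(2) + (-2) + (0) + (0) + (0)] = 0/8 = 0
  <chi_3*chi_5, chi_2> = (1/8)[1*(2)*conj(1) + 1*(-2)*conj(1) + 2*(0)*conj(1) + 2*(0)*conj(-1) + 2*(0)*conj(-1)]
      = (1/8)[(2) + (-2) + (0) + (0) + (0)] = 0/8 = 0
  <chi_3*chi_5, chi_3> = (1/8)[1*(2)*conj(1) + 1*(-2)*conj(1) + 2*(0)*conj(-1) + 2*(0)*conj(1) + 2*(0)*conj(-1)]
      = (1/8)[(2) + (-2) + (0) + (0) + (0)] = 0/8 = 0
  <chi_3*chi_5, chi_4> = (1/8)[1*(2)*conj(1) + 1*(-2)*conj(1) + 2*(0)*conj(-1) + 2*(0)*conj(-1) + 2*(0)*conj(1)]
      = (1/8)[(2) + (-2) + (0) + (0) + (0)] = 0/8 = 0
  <chi_3*chi_5, chi_5> = (1/8)[1*(2)*conj(2) + 1*(-2)*conj(-2) + 2*(0)*conj(0) + 2*(0)*conj(0) + 2*(0)*conj(0)]
      = (1/8)[(4) + (4) + (0) + (0) + (0)] = 8/8 = 1
Hence the multiplicities are chi_5: 1. Dimension check: dim(chi_3)*dim(chi_5) = 1*2 = 2 and sum (mult * dim) = 1*2 = 2.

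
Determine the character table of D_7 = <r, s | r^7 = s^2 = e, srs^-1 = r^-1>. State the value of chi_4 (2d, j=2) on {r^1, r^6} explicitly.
Conjugacy classes: {e} of size 1, {r^1, r^6} of size 2, {r^2, r^5} of size 2, {r^3, r^4} of size 2, {s, sr, ..., sr^6} of size 7.
Character table:
  irrep \ class              {e} (size 1)  {r^1, r^6} (size 2)  {r^2, r^5} (size 2)  {r^3, r^4} (size 2)  {s, sr, ..., sr^6} (size 7)
  chi_1 (triv)               1             1                    1                    1                    1                          
  chi_2 (sign: r->1, s->-1)  1             1                    1                    1                    -1                         
  chi_3 (2d, j=1)            2             2*cos(2*pi/7)        -2*cos(3*pi/7)       -2*cos(pi/7)         0                          
  chi_4 (2d, j=2)            2             -2*cos(3*pi/7)       -2*cos(pi/7)         2*cos(2*pi/7)        0                          
  chi_5 (2d, j=3)            2             -2*cos(pi/7)         2*cos(2*pi/7)        -2*cos(3*pi/7)       0                          

Spot check: chi_4 (2d, j=2) on {r^1, r^6} = -2*cos(3*pi/7).

D_7 has order 2*7 = 14 with 5 conjugacy classes, hence 5 irreducibles. Sum of squared dims 1 + 1 + 4 + 4 + 4 = 14 = |G|. Linear characters come from the abelianisation; the 2-dimensional irreps have character r^k -> 2*cos(2*pi*j*k/7), reflections -> 0.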